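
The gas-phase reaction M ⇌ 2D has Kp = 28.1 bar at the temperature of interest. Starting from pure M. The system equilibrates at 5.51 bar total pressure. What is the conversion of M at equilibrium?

X = 0.749

Take 1 mol M as basis and let X be its fractional conversion, so ξ = X.
Moles: n_M = 1 − X; n_D = 2X.
Summing: n_T = 1 + X.
y_i = n_i/n_T, p_i = y_i·P. Kp = p_D^2 / (p_M).
Substituting and setting equal to 28.1 bar gives a polynomial in X; the root in (0,1) is X = 0.749.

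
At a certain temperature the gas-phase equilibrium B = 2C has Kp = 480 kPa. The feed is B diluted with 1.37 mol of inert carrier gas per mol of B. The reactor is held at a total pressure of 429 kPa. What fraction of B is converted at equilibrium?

X = 0.585

Basis: 1 mol B initially; let X = conversion of B. Extent ξ = X.
Species balance: n_B = 1 − X; n_C = 2X; n_I = 1.37 (inert).
n_T = Σnᵢ = 2.37 + X.
With p_i = (n_i/n_T)P, Kp = p_C^2 / (p_B).
Substituting and setting equal to 480 kPa gives a polynomial in X; the root in (0,1) is X = 0.585.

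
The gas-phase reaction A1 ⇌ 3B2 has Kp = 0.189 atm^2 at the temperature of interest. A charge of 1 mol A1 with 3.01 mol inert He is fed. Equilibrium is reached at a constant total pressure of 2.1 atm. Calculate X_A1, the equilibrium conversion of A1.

X = 0.288

Take 1 mol A1 as basis and let X be its fractional conversion, so ξ = X.
Moles: n_A1 = 1 − X; n_B2 = 3X; n_I = 3.01 (inert).
Summing: n_T = 4.01 + 2X.
y_i = n_i/n_T, p_i = y_i·P. Kp = p_B2^3 / (p_A1).
Equating to 0.189 atm^2 and solving on 0 < X < 1: X = 0.288.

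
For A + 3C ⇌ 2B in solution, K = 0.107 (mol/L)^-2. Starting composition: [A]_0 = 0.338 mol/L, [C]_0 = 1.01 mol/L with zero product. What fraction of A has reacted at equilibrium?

Let X = conversion of A; extent ξ = 0.338·X mol/L.
Concentrations: [A] = 0.338 − 0.338X; [C] = 1.01 − 1.01X; [B] = 0.676X.
K = [B]^2 / ([A] [C]^3).
Equating to 0.107 (mol/L)^-2: the physical root is X = 0.188.

X = 0.188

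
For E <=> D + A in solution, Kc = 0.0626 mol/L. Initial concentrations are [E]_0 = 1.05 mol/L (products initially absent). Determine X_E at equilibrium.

Let X = conversion of E; extent ξ = 1.05·X mol/L.
Concentrations: [E] = 1.05 − 1.05X; [D] = 1.05X; [A] = 1.05X.
Kc = [D] [A] / ([E]).
Solving Kc = 0.0626 for X ∈ (0,1): X = 0.216.

X = 0.216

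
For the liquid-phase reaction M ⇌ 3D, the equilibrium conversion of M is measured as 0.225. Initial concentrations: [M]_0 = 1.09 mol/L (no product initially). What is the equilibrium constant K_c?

K_c = 0.471 (mol/L)^2

Let X = conversion of M.
Concentrations: [M] = 1.09 − 1.09X; [D] = 3.27X.
At X = 0.225: [M] = 0.845, [D] = 0.736.
K_c = [D]^3 / ([M]) = 0.471 (mol/L)^2.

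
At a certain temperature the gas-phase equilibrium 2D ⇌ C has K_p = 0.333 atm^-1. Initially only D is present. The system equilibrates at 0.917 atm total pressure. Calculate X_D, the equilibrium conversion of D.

X = 0.329

Let X = conversion of D (basis 1 mol D); extent of reaction ξ = 0.5X.
At extent ξ: n_D = 1 − X; n_C = 0.5X.
Total moles n_T = 1 − 0.5X.
Mole fractions y_i = n_i/n_T; K_p = p_C / (p_D^2) with p_i = y_i·P.
Substituting and setting equal to 0.333 atm^-1 gives a polynomial in X; the root in (0,1) is X = 0.329.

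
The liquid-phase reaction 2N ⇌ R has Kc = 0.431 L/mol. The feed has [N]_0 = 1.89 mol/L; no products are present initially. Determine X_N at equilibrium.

X = 0.465

Let X = conversion of N; extent ξ = 1.89X/2 mol/L.
Concentrations: [N] = 1.89 − 1.89X; [R] = 0.945X.
Kc = [R] / ([N]^2).
Equating to 0.431 L/mol: the physical root is X = 0.465.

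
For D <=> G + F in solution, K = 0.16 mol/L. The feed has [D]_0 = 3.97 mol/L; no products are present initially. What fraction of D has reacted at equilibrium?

Let X = conversion of D; extent ξ = 3.97·X mol/L.
Concentrations: [D] = 3.97 − 3.97X; [G] = 3.97X; [F] = 3.97X.
K = [G] [F] / ([D]).
This equals 0.16 at X = 0.182 (the root in 0 < X < 1).

X = 0.182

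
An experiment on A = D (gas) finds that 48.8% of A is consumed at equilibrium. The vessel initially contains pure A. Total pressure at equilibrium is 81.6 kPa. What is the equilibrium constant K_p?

K_p = 0.953

Let X = conversion of A (basis 1 mol A); extent of reaction ξ = X.
Mole table: n_A = 1 − X; n_D = X.
n_T stays at 1 (no change in mole number).
At X = 0.488: n_A = 0.512, n_D = 0.488, n_T = 1.
p_i = (n_i/n_T)·P. K_p = p_D / (p_A) = 0.953.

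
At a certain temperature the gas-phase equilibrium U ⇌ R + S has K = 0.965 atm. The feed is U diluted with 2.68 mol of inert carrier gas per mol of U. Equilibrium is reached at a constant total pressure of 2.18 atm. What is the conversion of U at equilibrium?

X = 0.728

Take 1 mol U as basis and let X be its fractional conversion, so ξ = X.
Moles: n_U = 1 − X; n_R = X; n_S = X; n_I = 2.68 (inert).
Total moles n_T = 3.68 + X.
Mole fractions y_i = n_i/n_T; K = p_R p_S / (p_U) with p_i = y_i·P.
Substituting and setting equal to 0.965 atm gives a polynomial in X; the root in (0,1) is X = 0.728.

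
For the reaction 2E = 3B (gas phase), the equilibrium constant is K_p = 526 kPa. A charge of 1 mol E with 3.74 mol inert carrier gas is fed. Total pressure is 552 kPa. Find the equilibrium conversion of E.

Let X = conversion of E (basis 1 mol E); extent of reaction ξ = 0.5X.
Species balance: n_E = 1 − X; n_B = 1.5X; n_I = 3.74 (inert).
Total moles n_T = 4.74 + 0.5X.
With p_i = (n_i/n_T)P, K_p = p_B^3 / (p_E^2).
Setting this equal to 526 kPa and taking the physical root (0 < X < 1) gives X = 0.605.

X = 0.605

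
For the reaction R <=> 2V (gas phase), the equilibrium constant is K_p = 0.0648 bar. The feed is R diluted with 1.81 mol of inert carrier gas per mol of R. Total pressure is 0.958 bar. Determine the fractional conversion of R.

Let X = conversion of R (basis 1 mol R); extent of reaction ξ = X.
Moles: n_R = 1 − X; n_V = 2X; n_I = 1.81 (inert).
Total moles n_T = 2.81 + X.
Mole fractions y_i = n_i/n_T; K_p = p_V^2 / (p_R) with p_i = y_i·P.
Setting this equal to 0.0648 bar and taking the physical root (0 < X < 1) gives X = 0.202.

X = 0.202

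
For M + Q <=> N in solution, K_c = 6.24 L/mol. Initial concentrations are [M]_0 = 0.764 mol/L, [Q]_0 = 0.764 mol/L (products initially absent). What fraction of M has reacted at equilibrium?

Let X = conversion of M; extent ξ = 0.764·X mol/L.
Concentrations: [M] = 0.764 − 0.764X; [Q] = 0.764 − 0.764X; [N] = 0.764X.
K_c = [N] / ([M] [Q]).
Setting equal to 6.24 and solving for X on (0,1) gives X = 0.635.

X = 0.635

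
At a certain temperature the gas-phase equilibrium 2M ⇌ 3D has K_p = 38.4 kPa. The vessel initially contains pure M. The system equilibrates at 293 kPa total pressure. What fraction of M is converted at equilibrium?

Let X = conversion of M (basis 1 mol M); extent of reaction ξ = 0.5X.
At extent ξ: n_M = 1 − X; n_D = 1.5X.
n_T = Σnᵢ = 1 + 0.5X.
With p_i = (n_i/n_T)P, K_p = p_D^3 / (p_M^2).
Setting this equal to 38.4 kPa and taking the physical root (0 < X < 1) gives X = 0.283.

X = 0.283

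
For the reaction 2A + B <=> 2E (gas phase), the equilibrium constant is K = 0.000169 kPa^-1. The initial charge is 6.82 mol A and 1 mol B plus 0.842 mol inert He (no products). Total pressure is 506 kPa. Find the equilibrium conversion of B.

Basis: 1 mol B initially; let X = conversion of B. Extent ξ = X.
At extent ξ: n_A = 6.82 − 2X; n_B = 1 − X; n_E = 2X; n_I = 0.842 (inert).
Summing: n_T = 8.66 − X.
With p_i = (n_i/n_T)P, K = p_E^2 / (p_A^2 p_B).
Equating to 0.000169 kPa^-1 and solving on 0 < X < 1: X = 0.271.

X = 0.271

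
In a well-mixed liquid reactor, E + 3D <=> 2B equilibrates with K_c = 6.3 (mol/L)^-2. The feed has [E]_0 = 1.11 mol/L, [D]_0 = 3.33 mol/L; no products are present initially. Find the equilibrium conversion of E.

Let X = conversion of E; extent ξ = 1.11·X mol/L.
Concentrations: [E] = 1.11 − 1.11X; [D] = 3.33 − 3.33X; [B] = 2.22X.
K_c = [B]^2 / ([E] [D]^3).
This equals 6.3 at X = 0.691 (the root in 0 < X < 1).

X = 0.691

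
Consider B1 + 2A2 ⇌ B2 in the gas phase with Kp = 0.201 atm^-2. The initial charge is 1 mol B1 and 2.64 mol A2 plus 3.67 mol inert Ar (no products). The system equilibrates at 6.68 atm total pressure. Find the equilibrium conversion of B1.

Let X = conversion of B1 (basis 1 mol B1); extent of reaction ξ = X.
Moles: n_B1 = 1 − X; n_A2 = 2.64 − 2X; n_B2 = X; n_I = 3.67 (inert).
n_T = Σnᵢ = 7.31 − 2X.
With p_i = (n_i/n_T)P, Kp = p_B2 / (p_B1 p_A2^2).
This yields a degree-3 equation in X; solving on (0,1), X = 0.413.

X = 0.413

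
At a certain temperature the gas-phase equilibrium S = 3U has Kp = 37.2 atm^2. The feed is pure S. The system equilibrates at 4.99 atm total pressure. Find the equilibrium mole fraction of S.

y_S = 0.265

Let X = conversion of S (basis 1 mol S); extent of reaction ξ = X.
Moles: n_S = 1 − X; n_U = 3X.
n_T = Σnᵢ = 1 + 2X.
With p_i = (n_i/n_T)P, Kp = p_U^3 / (p_S).
This yields a degree-3 equation in X; solving on (0,1), X = 0.480.
Then n_S = 0.52, n_T = 1.96, so y_S = 0.265.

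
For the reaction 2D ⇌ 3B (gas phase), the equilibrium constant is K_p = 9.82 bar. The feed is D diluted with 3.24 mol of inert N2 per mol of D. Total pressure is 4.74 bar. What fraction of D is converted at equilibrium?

X = 0.672

Basis: 1 mol D initially; let X = conversion of D. Extent ξ = 0.5X.
Moles: n_D = 1 − X; n_B = 1.5X; n_I = 3.24 (inert).
Total moles n_T = 4.24 + 0.5X.
With p_i = (n_i/n_T)P, K_p = p_B^3 / (p_D^2).
Setting this equal to 9.82 bar and taking the physical root (0 < X < 1) gives X = 0.672.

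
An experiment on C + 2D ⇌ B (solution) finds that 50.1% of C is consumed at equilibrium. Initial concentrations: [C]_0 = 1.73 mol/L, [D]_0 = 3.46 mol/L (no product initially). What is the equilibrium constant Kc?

Let X = conversion of C.
Concentrations: [C] = 1.73 − 1.73X; [D] = 3.46 − 3.46X; [B] = 1.73X.
At X = 0.501: [C] = 0.863, [D] = 1.73, [B] = 0.867.
Kc = [B] / ([C] [D]^2) = 0.337 (mol/L)^-2.

Kc = 0.337 (mol/L)^-2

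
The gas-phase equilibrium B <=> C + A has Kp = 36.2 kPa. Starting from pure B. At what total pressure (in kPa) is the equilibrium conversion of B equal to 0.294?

Take 1 mol B as basis and let X be its fractional conversion, so ξ = X.
Species balance: n_B = 1 − X; n_C = X; n_A = X.
Summing: n_T = 1 + X.
Kp = p_C p_A / (p_B) with p_i = (n_i/n_T)·P.
At X = 0.294: the mole-fraction product g(X) = Π y_i^ν_i = 0.09461. Since Kp = g(X)·P^{1}, P = (Kp/g)^(1/1) = (36.2/0.09461)^(1/1) = 383 kPa.

P = 383 kPa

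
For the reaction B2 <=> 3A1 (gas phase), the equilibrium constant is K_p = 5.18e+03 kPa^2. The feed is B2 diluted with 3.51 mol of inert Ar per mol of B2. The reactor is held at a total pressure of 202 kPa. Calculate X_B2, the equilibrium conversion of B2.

Let X = conversion of B2 (basis 1 mol B2); extent of reaction ξ = X.
Moles: n_B2 = 1 − X; n_A1 = 3X; n_I = 3.51 (inert).
Total moles n_T = 4.51 + 2X.
With p_i = (n_i/n_T)P, K_p = p_A1^3 / (p_B2).
This yields a degree-3 equation in X; solving on (0,1), X = 0.426.

X = 0.426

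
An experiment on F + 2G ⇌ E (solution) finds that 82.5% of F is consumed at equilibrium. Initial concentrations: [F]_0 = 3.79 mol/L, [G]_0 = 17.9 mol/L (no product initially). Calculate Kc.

Let X = conversion of F.
Concentrations: [F] = 3.79 − 3.79X; [G] = 17.9 − 7.58X; [E] = 3.79X.
At X = 0.825: [F] = 0.663, [G] = 11.6, [E] = 3.13.
Kc = [E] / ([F] [G]^2) = 0.0348 (mol/L)^-2.

Kc = 0.0348 (mol/L)^-2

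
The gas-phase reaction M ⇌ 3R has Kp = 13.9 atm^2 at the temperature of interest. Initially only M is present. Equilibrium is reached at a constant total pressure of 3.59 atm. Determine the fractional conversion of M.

Let X = conversion of M (basis 1 mol M); extent of reaction ξ = X.
At extent ξ: n_M = 1 − X; n_R = 3X.
n_T = Σnᵢ = 1 + 2X.
y_i = n_i/n_T, p_i = y_i·P. Kp = p_R^3 / (p_M).
Equating to 13.9 atm^2 and solving on 0 < X < 1: X = 0.429.

X = 0.429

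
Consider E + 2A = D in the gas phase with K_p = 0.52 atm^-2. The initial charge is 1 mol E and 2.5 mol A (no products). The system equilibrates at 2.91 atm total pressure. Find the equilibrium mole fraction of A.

Let X = conversion of E (basis 1 mol E); extent of reaction ξ = X.
Moles: n_E = 1 − X; n_A = 2.5 − 2X; n_D = X.
n_T = Σnᵢ = 3.5 − 2X.
Mole fractions y_i = n_i/n_T; K_p = p_D / (p_E p_A^2) with p_i = y_i·P.
Equating to 0.52 atm^-2 and solving on 0 < X < 1: X = 0.588.
Then n_A = 1.32, n_T = 2.32, so y_A = 0.570.

y_A = 0.570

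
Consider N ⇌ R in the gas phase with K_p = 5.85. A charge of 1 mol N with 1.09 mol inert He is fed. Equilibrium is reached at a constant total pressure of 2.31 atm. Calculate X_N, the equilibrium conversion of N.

X = 0.854

Take 1 mol N as basis and let X be its fractional conversion, so ξ = X.
Species balance: n_N = 1 − X; n_R = X; n_I = 1.09 (inert).
Total moles n_T = 2.09 (Δν = 0, constant).
Mole fractions y_i = n_i/n_T; K_p = p_R / (p_N) with p_i = y_i·P.
Setting this equal to 5.85 and taking the physical root (0 < X < 1) gives X = 0.854.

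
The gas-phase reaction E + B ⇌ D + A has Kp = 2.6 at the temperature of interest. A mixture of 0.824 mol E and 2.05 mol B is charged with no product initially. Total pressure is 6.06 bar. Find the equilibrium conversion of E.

X = 0.837

Basis: 0.824 mol E initially; let X = conversion of E. Extent ξ = 0.824X.
At extent ξ: n_E = 0.824 − 0.824X; n_B = 2.05 − 0.824X; n_D = 0.824X; n_A = 0.824X.
Since Δν = 0, n_T = 2.87 throughout.
y_i = n_i/n_T, p_i = y_i·P. Kp = p_D p_A / (p_E p_B).
Setting this equal to 2.6 and taking the physical root (0 < X < 1) gives X = 0.837.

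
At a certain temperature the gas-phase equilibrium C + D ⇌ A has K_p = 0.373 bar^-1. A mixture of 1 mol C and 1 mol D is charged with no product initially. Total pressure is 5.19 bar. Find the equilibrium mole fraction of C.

y_C = 0.369

Take 1 mol C as basis and let X be its fractional conversion, so ξ = X.
At extent ξ: n_C = 1 − X; n_D = 1 − X; n_A = X.
n_T = Σnᵢ = 2 − X.
With p_i = (n_i/n_T)P, K_p = p_A / (p_C p_D).
This yields a degree-2 equation in X; solving on (0,1), X = 0.416.
Then n_C = 0.584, n_T = 1.58, so y_C = 0.369.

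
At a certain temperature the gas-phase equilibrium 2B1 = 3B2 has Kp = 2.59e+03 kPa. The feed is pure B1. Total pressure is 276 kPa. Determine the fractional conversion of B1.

X = 0.699

Let X = conversion of B1 (basis 1 mol B1); extent of reaction ξ = 0.5X.
Mole table: n_B1 = 1 − X; n_B2 = 1.5X.
Total moles n_T = 1 + 0.5X.
Mole fractions y_i = n_i/n_T; Kp = p_B2^3 / (p_B1^2) with p_i = y_i·P.
Equating to 2.59e+03 kPa and solving on 0 < X < 1: X = 0.699.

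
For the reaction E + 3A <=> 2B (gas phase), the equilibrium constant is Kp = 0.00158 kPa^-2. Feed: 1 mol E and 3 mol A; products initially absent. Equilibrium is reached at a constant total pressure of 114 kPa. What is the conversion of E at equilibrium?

Let X = conversion of E (basis 1 mol E); extent of reaction ξ = X.
At extent ξ: n_E = 1 − X; n_A = 3 − 3X; n_B = 2X.
Summing: n_T = 4 − 2X.
y_i = n_i/n_T, p_i = y_i·P. Kp = p_B^2 / (p_E p_A^3).
Substituting and setting equal to 0.00158 kPa^-2 gives a polynomial in X; the root in (0,1) is X = 0.619.

X = 0.619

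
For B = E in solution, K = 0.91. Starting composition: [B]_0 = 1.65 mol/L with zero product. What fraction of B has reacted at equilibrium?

Let X = conversion of B; extent ξ = 1.65·X mol/L.
Concentrations: [B] = 1.65 − 1.65X; [E] = 1.65X.
K = [E] / ([B]).
Equating to 0.91: the physical root is X = 0.476.

X = 0.476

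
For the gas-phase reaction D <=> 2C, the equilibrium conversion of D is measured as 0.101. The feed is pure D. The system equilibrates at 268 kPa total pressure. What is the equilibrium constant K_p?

Basis: 1 mol D initially; let X = conversion of D. Extent ξ = X.
Moles: n_D = 1 − X; n_C = 2X.
n_T = Σnᵢ = 1 + X.
At X = 0.101: n_D = 0.899, n_C = 0.202, n_T = 1.1.
p_i = (n_i/n_T)·P. K_p = p_C^2 / (p_D) = 11 kPa.

K_p = 11 kPa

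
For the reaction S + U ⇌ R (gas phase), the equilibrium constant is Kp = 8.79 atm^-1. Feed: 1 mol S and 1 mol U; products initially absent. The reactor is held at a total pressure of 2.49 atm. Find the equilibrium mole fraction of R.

Take 1 mol S as basis and let X be its fractional conversion, so ξ = X.
At extent ξ: n_S = 1 − X; n_U = 1 − X; n_R = X.
Summing: n_T = 2 − X.
Mole fractions y_i = n_i/n_T; Kp = p_R / (p_S p_U) with p_i = y_i·P.
Equating to 8.79 atm^-1 and solving on 0 < X < 1: X = 0.791.
Then n_R = 0.791, n_T = 1.21, so y_R = 0.654.

y_R = 0.654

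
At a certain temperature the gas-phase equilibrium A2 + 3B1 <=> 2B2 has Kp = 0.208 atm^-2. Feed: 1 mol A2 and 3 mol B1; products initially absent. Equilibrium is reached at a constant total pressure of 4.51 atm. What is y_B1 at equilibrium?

Basis: 1 mol A2 initially; let X = conversion of A2. Extent ξ = X.
Species balance: n_A2 = 1 − X; n_B1 = 3 − 3X; n_B2 = 2X.
n_T = Σnᵢ = 4 − 2X.
y_i = n_i/n_T, p_i = y_i·P. Kp = p_B2^2 / (p_A2 p_B1^3).
This yields a degree-4 equation in X; solving on (0,1), X = 0.478.
Then n_B1 = 1.57, n_T = 3.04, so y_B1 = 0.514.

y_B1 = 0.514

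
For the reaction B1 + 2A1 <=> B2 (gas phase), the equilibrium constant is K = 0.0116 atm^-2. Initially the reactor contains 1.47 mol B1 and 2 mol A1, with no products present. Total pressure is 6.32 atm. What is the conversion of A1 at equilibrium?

Let X = conversion of A1 (basis 2 mol A1); extent of reaction ξ = X.
Moles: n_B1 = 1.47 − X; n_A1 = 2 − 2X; n_B2 = X.
Total moles n_T = 3.47 − 2X.
Mole fractions y_i = n_i/n_T; K = p_B2 / (p_B1 p_A1^2) with p_i = y_i·P.
Substituting and setting equal to 0.0116 atm^-2 gives a polynomial in X; the root in (0,1) is X = 0.170.

X = 0.170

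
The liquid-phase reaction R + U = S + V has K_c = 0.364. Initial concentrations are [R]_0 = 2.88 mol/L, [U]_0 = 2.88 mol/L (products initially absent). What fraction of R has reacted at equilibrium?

X = 0.376

Let X = conversion of R; extent ξ = 2.88·X mol/L.
Concentrations: [R] = 2.88 − 2.88X; [U] = 2.88 − 2.88X; [S] = 2.88X; [V] = 2.88X.
K_c = [S] [V] / ([R] [U]).
Setting equal to 0.364 and solving for X on (0,1) gives X = 0.376.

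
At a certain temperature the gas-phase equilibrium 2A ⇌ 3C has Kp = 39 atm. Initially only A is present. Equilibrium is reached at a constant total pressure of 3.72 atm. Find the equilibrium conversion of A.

Let X = conversion of A (basis 1 mol A); extent of reaction ξ = 0.5X.
Mole table: n_A = 1 − X; n_C = 1.5X.
n_T = Σnᵢ = 1 + 0.5X.
Mole fractions y_i = n_i/n_T; Kp = p_C^3 / (p_A^2) with p_i = y_i·P.
Setting this equal to 39 atm and taking the physical root (0 < X < 1) gives X = 0.709.

X = 0.709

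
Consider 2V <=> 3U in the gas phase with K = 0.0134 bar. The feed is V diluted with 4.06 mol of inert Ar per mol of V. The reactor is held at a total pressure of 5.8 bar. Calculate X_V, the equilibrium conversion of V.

X = 0.138

Take 1 mol V as basis and let X be its fractional conversion, so ξ = 0.5X.
At extent ξ: n_V = 1 − X; n_U = 1.5X; n_I = 4.06 (inert).
n_T = Σnᵢ = 5.06 + 0.5X.
Mole fractions y_i = n_i/n_T; K = p_U^3 / (p_V^2) with p_i = y_i·P.
Setting this equal to 0.0134 bar and taking the physical root (0 < X < 1) gives X = 0.138.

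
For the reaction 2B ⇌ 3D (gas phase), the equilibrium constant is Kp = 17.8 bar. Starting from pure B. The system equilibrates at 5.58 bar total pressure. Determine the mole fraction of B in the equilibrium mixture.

Let X = conversion of B (basis 1 mol B); extent of reaction ξ = 0.5X.
Moles: n_B = 1 − X; n_D = 1.5X.
n_T = Σnᵢ = 1 + 0.5X.
y_i = n_i/n_T, p_i = y_i·P. Kp = p_D^3 / (p_B^2).
Substituting and setting equal to 17.8 bar gives a polynomial in X; the root in (0,1) is X = 0.590.
Then n_B = 0.41, n_T = 1.3, so y_B = 0.316.

y_B = 0.316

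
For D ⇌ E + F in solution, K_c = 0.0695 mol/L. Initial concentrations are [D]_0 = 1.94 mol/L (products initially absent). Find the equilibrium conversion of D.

X = 0.172

Let X = conversion of D; extent ξ = 1.94·X mol/L.
Concentrations: [D] = 1.94 − 1.94X; [E] = 1.94X; [F] = 1.94X.
K_c = [E] [F] / ([D]).
This equals 0.0695 at X = 0.172 (the root in 0 < X < 1).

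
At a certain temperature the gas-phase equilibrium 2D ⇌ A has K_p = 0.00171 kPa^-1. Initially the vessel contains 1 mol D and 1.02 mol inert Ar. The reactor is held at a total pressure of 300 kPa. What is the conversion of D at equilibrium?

X = 0.282

Let X = conversion of D (basis 1 mol D); extent of reaction ξ = 0.5X.
Moles: n_D = 1 − X; n_A = 0.5X; n_I = 1.02 (inert).
Summing: n_T = 2.02 − 0.5X.
Mole fractions y_i = n_i/n_T; K_p = p_A / (p_D^2) with p_i = y_i·P.
Substituting and setting equal to 0.00171 kPa^-1 gives a polynomial in X; the root in (0,1) is X = 0.282.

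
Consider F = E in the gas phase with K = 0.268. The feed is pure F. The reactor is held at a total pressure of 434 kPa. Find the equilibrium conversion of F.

X = 0.211

Basis: 1 mol F initially; let X = conversion of F. Extent ξ = X.
Species balance: n_F = 1 − X; n_E = X.
n_T stays at 1 (no change in mole number).
y_i = n_i/n_T, p_i = y_i·P. K = p_E / (p_F).
Equating to 0.268 and solving on 0 < X < 1: X = 0.211.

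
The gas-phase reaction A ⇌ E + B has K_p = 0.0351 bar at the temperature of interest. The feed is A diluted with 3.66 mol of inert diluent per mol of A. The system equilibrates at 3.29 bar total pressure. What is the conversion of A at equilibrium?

X = 0.203

Let X = conversion of A (basis 1 mol A); extent of reaction ξ = X.
Mole table: n_A = 1 − X; n_E = X; n_B = X; n_I = 3.66 (inert).
Summing: n_T = 4.66 + X.
Mole fractions y_i = n_i/n_T; K_p = p_E p_B / (p_A) with p_i = y_i·P.
Substituting and setting equal to 0.0351 bar gives a polynomial in X; the root in (0,1) is X = 0.203.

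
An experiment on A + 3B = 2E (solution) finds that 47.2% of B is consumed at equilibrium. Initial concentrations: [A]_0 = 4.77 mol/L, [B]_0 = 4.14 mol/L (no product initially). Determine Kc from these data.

Let X = conversion of B.
Concentrations: [A] = 4.77 − 1.38X; [B] = 4.14 − 4.14X; [E] = 2.76X.
At X = 0.472: [A] = 4.12, [B] = 2.19, [E] = 1.3.
Kc = [E]^2 / ([A] [B]^3) = 0.0394 (mol/L)^-2.

Kc = 0.0394 (mol/L)^-2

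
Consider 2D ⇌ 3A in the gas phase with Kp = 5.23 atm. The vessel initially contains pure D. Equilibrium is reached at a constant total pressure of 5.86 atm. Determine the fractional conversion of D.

X = 0.457

Take 1 mol D as basis and let X be its fractional conversion, so ξ = 0.5X.
At extent ξ: n_D = 1 − X; n_A = 1.5X.
Summing: n_T = 1 + 0.5X.
y_i = n_i/n_T, p_i = y_i·P. Kp = p_A^3 / (p_D^2).
Setting this equal to 5.23 atm and taking the physical root (0 < X < 1) gives X = 0.457.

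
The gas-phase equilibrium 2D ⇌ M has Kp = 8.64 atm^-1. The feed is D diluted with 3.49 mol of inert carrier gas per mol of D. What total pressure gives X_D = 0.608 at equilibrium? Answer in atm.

Basis: 1 mol D initially; let X = conversion of D. Extent ξ = 0.5X.
Moles: n_D = 1 − X; n_M = 0.5X; n_I = 3.49 (inert).
Total moles n_T = 4.49 − 0.5X.
Kp = p_M / (p_D^2) with p_i = (n_i/n_T)·P.
At X = 0.608: the mole-fraction product g(X) = Π y_i^ν_i = 8.281. Since Kp = g(X)·P^{-1}, P = (g/Kp)^(1/1) = (8.281/8.64)^(1/1) = 0.958 atm.

P = 0.958 atm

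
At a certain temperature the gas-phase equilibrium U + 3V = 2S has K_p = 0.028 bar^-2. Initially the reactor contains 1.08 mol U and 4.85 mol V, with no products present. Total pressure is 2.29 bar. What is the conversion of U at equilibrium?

X = 0.243

Take 1.08 mol U as basis and let X be its fractional conversion, so ξ = 1.08X.
Moles: n_U = 1.08 − 1.08X; n_V = 4.85 − 3.24X; n_S = 2.16X.
Summing: n_T = 5.93 − 2.16X.
y_i = n_i/n_T, p_i = y_i·P. K_p = p_S^2 / (p_U p_V^3).
Setting this equal to 0.028 bar^-2 and taking the physical root (0 < X < 1) gives X = 0.243.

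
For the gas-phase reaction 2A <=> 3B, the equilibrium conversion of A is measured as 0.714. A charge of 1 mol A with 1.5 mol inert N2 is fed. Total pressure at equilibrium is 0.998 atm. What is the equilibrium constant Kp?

Take 1 mol A as basis and let X be its fractional conversion, so ξ = 0.5X.
Mole table: n_A = 1 − X; n_B = 1.5X; n_I = 1.5 (inert).
Summing: n_T = 2.5 + 0.5X.
At X = 0.714: n_A = 0.286, n_B = 1.07, n_T = 2.86.
p_i = (n_i/n_T)·P. Kp = p_B^3 / (p_A^2) = 5.25 atm.

Kp = 5.25 atm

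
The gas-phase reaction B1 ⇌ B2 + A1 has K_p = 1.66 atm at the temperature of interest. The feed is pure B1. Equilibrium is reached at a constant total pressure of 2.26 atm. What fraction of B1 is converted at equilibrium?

Take 1 mol B1 as basis and let X be its fractional conversion, so ξ = X.
Moles: n_B1 = 1 − X; n_B2 = X; n_A1 = X.
n_T = Σnᵢ = 1 + X.
With p_i = (n_i/n_T)P, K_p = p_B2 p_A1 / (p_B1).
Setting this equal to 1.66 atm and taking the physical root (0 < X < 1) gives X = 0.651.

X = 0.651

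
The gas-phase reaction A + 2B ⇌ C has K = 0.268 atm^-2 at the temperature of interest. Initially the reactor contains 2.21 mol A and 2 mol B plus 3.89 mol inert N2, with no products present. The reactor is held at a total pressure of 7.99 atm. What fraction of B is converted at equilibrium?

X = 0.525

Let X = conversion of B (basis 2 mol B); extent of reaction ξ = X.
Moles: n_A = 2.21 − X; n_B = 2 − 2X; n_C = X; n_I = 3.89 (inert).
Summing: n_T = 8.1 − 2X.
Mole fractions y_i = n_i/n_T; K = p_C / (p_A p_B^2) with p_i = y_i·P.
Equating to 0.268 atm^-2 and solving on 0 < X < 1: X = 0.525.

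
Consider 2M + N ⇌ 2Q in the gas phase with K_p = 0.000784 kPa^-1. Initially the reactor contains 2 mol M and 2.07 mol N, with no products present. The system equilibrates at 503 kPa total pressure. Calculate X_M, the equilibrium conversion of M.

X = 0.301

Let X = conversion of M (basis 2 mol M); extent of reaction ξ = X.
Mole table: n_M = 2 − 2X; n_N = 2.07 − X; n_Q = 2X.
n_T = Σnᵢ = 4.07 − X.
With p_i = (n_i/n_T)P, K_p = p_Q^2 / (p_M^2 p_N).
Substituting and setting equal to 0.000784 kPa^-1 gives a polynomial in X; the root in (0,1) is X = 0.301.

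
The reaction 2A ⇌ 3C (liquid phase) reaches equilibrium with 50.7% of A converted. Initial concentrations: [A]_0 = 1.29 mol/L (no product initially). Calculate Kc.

Let X = conversion of A.
Concentrations: [A] = 1.29 − 1.29X; [C] = 1.94X.
At X = 0.507: [A] = 0.636, [C] = 0.981.
Kc = [C]^3 / ([A]^2) = 2.33 mol/L.

Kc = 2.33 mol/L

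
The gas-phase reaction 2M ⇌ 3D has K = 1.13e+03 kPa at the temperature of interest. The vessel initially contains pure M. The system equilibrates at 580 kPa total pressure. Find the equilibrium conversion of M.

X = 0.538

Basis: 1 mol M initially; let X = conversion of M. Extent ξ = 0.5X.
At extent ξ: n_M = 1 − X; n_D = 1.5X.
n_T = Σnᵢ = 1 + 0.5X.
Mole fractions y_i = n_i/n_T; K = p_D^3 / (p_M^2) with p_i = y_i·P.
Setting this equal to 1.13e+03 kPa and taking the physical root (0 < X < 1) gives X = 0.538.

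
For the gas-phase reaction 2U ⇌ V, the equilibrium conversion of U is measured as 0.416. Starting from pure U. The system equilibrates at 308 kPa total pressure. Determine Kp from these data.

Let X = conversion of U (basis 1 mol U); extent of reaction ξ = 0.5X.
Mole table: n_U = 1 − X; n_V = 0.5X.
n_T = Σnᵢ = 1 − 0.5X.
At X = 0.416: n_U = 0.584, n_V = 0.208, n_T = 0.792.
p_i = (n_i/n_T)·P. Kp = p_V / (p_U^2) = 0.00157 kPa^-1.

Kp = 0.00157 kPa^-1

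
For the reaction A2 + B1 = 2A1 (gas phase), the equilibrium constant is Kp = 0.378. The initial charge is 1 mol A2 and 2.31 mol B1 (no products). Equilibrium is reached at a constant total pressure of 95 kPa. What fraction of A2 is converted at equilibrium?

Basis: 1 mol A2 initially; let X = conversion of A2. Extent ξ = X.
Mole table: n_A2 = 1 − X; n_B1 = 2.31 − X; n_A1 = 2X.
Total moles n_T = 3.31 (Δν = 0, constant).
Mole fractions y_i = n_i/n_T; Kp = p_A1^2 / (p_A2 p_B1) with p_i = y_i·P.
Equating to 0.378 and solving on 0 < X < 1: X = 0.348.

X = 0.348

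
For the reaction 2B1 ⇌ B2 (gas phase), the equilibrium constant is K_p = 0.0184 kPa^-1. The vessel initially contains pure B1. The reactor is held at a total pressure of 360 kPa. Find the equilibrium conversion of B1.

X = 0.809

Let X = conversion of B1 (basis 1 mol B1); extent of reaction ξ = 0.5X.
Species balance: n_B1 = 1 − X; n_B2 = 0.5X.
Total moles n_T = 1 − 0.5X.
y_i = n_i/n_T, p_i = y_i·P. K_p = p_B2 / (p_B1^2).
Equating to 0.0184 kPa^-1 and solving on 0 < X < 1: X = 0.809.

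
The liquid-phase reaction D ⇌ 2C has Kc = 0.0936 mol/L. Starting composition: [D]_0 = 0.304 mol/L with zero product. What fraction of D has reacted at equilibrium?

Let X = conversion of D; extent ξ = 0.304·X mol/L.
Concentrations: [D] = 0.304 − 0.304X; [C] = 0.608X.
Kc = [C]^2 / ([D]).
Solving Kc = 0.0936 for X ∈ (0,1): X = 0.242.

X = 0.242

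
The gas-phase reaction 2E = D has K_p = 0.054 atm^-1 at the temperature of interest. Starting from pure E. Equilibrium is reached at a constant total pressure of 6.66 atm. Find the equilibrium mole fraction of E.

y_E = 0.781

Basis: 1 mol E initially; let X = conversion of E. Extent ξ = 0.5X.
At extent ξ: n_E = 1 − X; n_D = 0.5X.
n_T = Σnᵢ = 1 − 0.5X.
Mole fractions y_i = n_i/n_T; K_p = p_D / (p_E^2) with p_i = y_i·P.
This yields a degree-2 equation in X; solving on (0,1), X = 0.360.
Then n_E = 0.64, n_T = 0.82, so y_E = 0.781.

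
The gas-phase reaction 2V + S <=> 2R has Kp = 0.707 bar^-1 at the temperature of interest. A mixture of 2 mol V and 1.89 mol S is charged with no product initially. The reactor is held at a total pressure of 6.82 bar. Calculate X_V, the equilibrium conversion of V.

Basis: 2 mol V initially; let X = conversion of V. Extent ξ = X.
Moles: n_V = 2 − 2X; n_S = 1.89 − X; n_R = 2X.
n_T = Σnᵢ = 3.89 − X.
y_i = n_i/n_T, p_i = y_i·P. Kp = p_R^2 / (p_V^2 p_S).
Substituting and setting equal to 0.707 bar^-1 gives a polynomial in X; the root in (0,1) is X = 0.580.

X = 0.580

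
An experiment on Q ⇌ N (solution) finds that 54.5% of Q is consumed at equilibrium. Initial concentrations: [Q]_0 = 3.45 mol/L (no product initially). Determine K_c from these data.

Let X = conversion of Q.
Concentrations: [Q] = 3.45 − 3.45X; [N] = 3.45X.
At X = 0.545: [Q] = 1.57, [N] = 1.88.
K_c = [N] / ([Q]) = 1.2.

K_c = 1.2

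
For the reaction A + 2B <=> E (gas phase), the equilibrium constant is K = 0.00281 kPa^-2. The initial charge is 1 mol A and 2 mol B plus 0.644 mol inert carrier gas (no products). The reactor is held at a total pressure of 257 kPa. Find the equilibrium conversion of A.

Let X = conversion of A (basis 1 mol A); extent of reaction ξ = X.
Moles: n_A = 1 − X; n_B = 2 − 2X; n_E = X; n_I = 0.644 (inert).
Total moles n_T = 3.64 − 2X.
With p_i = (n_i/n_T)P, K = p_E / (p_A p_B^2).
Setting this equal to 0.00281 kPa^-2 and taking the physical root (0 < X < 1) gives X = 0.836.

X = 0.836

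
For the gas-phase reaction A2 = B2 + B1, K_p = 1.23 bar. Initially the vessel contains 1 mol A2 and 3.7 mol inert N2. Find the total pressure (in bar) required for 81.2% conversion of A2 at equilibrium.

Let X = conversion of A2 (basis 1 mol A2); extent of reaction ξ = X.
Species balance: n_A2 = 1 − X; n_B2 = X; n_B1 = X; n_I = 3.7 (inert).
Total moles n_T = 4.7 + X.
K_p = p_B2 p_B1 / (p_A2) with p_i = (n_i/n_T)·P.
At X = 0.812: the mole-fraction product g(X) = Π y_i^ν_i = 0.6363. Since K_p = g(X)·P^{1}, P = (K_p/g)^(1/1) = (1.23/0.6363)^(1/1) = 1.93 bar.

P = 1.93 bar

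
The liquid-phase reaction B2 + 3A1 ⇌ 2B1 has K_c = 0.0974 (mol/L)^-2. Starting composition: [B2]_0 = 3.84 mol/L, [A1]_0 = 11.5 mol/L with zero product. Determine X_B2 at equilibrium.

X = 0.571

Let X = conversion of B2; extent ξ = 3.84·X mol/L.
Concentrations: [B2] = 3.84 − 3.84X; [A1] = 11.5 − 11.5X; [B1] = 7.68X.
K_c = [B1]^2 / ([B2] [A1]^3).
Solving K_c = 0.0974 for X ∈ (0,1): X = 0.571.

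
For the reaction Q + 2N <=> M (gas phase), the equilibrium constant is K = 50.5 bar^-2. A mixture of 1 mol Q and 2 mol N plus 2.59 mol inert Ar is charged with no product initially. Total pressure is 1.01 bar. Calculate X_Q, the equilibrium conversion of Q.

Take 1 mol Q as basis and let X be its fractional conversion, so ξ = X.
Mole table: n_Q = 1 − X; n_N = 2 − 2X; n_M = X; n_I = 2.59 (inert).
Total moles n_T = 5.59 − 2X.
With p_i = (n_i/n_T)P, K = p_M / (p_Q p_N^2).
Equating to 50.5 bar^-2 and solving on 0 < X < 1: X = 0.616.

X = 0.616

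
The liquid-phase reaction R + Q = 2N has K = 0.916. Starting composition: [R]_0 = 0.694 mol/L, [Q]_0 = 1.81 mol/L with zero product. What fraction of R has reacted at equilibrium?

Let X = conversion of R; extent ξ = 0.694·X mol/L.
Concentrations: [R] = 0.694 − 0.694X; [Q] = 1.81 − 0.694X; [N] = 1.39X.
K = [N]^2 / ([R] [Q]).
Solving K = 0.916 for X ∈ (0,1): X = 0.495.

X = 0.495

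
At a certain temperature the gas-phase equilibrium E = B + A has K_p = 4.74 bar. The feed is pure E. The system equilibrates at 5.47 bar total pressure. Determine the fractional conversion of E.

X = 0.681

Take 1 mol E as basis and let X be its fractional conversion, so ξ = X.
At extent ξ: n_E = 1 − X; n_B = X; n_A = X.
Summing: n_T = 1 + X.
With p_i = (n_i/n_T)P, K_p = p_B p_A / (p_E).
This yields a degree-2 equation in X; solving on (0,1), X = 0.681.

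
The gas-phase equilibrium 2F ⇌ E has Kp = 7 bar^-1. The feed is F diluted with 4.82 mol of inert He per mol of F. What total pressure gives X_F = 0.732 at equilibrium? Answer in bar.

P = 3.97 bar

Basis: 1 mol F initially; let X = conversion of F. Extent ξ = 0.5X.
Mole table: n_F = 1 − X; n_E = 0.5X; n_I = 4.82 (inert).
Total moles n_T = 5.82 − 0.5X.
Kp = p_E / (p_F^2) with p_i = (n_i/n_T)·P.
At X = 0.732: the mole-fraction product g(X) = Π y_i^ν_i = 27.79. Since Kp = g(X)·P^{-1}, P = (g/Kp)^(1/1) = (27.79/7)^(1/1) = 3.97 bar.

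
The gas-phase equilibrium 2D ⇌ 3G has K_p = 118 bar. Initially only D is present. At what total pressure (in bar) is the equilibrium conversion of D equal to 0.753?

P = 6.88 bar

Take 1 mol D as basis and let X be its fractional conversion, so ξ = 0.5X.
Moles: n_D = 1 − X; n_G = 1.5X.
Total moles n_T = 1 + 0.5X.
K_p = p_G^3 / (p_D^2) with p_i = (n_i/n_T)·P.
At X = 0.753: the mole-fraction product g(X) = Π y_i^ν_i = 17.16. Since K_p = g(X)·P^{1}, P = (K_p/g)^(1/1) = (118/17.16)^(1/1) = 6.88 bar.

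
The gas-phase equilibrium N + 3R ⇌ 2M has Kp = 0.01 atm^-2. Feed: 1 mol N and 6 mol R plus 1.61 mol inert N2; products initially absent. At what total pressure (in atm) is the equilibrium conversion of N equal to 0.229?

P = 3.47 atm

Let X = conversion of N (basis 1 mol N); extent of reaction ξ = X.
Species balance: n_N = 1 − X; n_R = 6 − 3X; n_M = 2X; n_I = 1.61 (inert).
Summing: n_T = 8.61 − 2X.
Kp = p_M^2 / (p_N p_R^3) with p_i = (n_i/n_T)·P.
At X = 0.229: the mole-fraction product g(X) = Π y_i^ν_i = 0.1206. Since Kp = g(X)·P^{-2}, P = (g/Kp)^(1/2) = (0.1206/0.01)^(1/2) = 3.47 atm.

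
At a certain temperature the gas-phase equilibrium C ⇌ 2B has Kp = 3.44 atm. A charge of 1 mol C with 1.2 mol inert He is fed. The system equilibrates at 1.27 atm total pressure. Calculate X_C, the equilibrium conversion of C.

X = 0.731

Basis: 1 mol C initially; let X = conversion of C. Extent ξ = X.
Mole table: n_C = 1 − X; n_B = 2X; n_I = 1.2 (inert).
Summing: n_T = 2.2 + X.
With p_i = (n_i/n_T)P, Kp = p_B^2 / (p_C).
Equating to 3.44 atm and solving on 0 < X < 1: X = 0.731.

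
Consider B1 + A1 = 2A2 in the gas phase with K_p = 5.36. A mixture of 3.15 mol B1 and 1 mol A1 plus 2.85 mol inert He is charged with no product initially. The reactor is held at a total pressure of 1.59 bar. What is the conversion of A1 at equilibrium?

Let X = conversion of A1 (basis 1 mol A1); extent of reaction ξ = X.
Moles: n_B1 = 3.15 − X; n_A1 = 1 − X; n_A2 = 2X; n_I = 2.85 (inert).
Since Δν = 0, n_T = 7 throughout.
y_i = n_i/n_T, p_i = y_i·P. K_p = p_A2^2 / (p_B1 p_A1).
Substituting and setting equal to 5.36 gives a polynomial in X; the root in (0,1) is X = 0.798.

X = 0.798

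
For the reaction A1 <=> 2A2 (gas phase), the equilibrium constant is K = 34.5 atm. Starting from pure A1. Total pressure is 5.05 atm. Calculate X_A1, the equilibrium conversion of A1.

Let X = conversion of A1 (basis 1 mol A1); extent of reaction ξ = X.
Species balance: n_A1 = 1 − X; n_A2 = 2X.
Total moles n_T = 1 + X.
With p_i = (n_i/n_T)P, K = p_A2^2 / (p_A1).
Substituting and setting equal to 34.5 atm gives a polynomial in X; the root in (0,1) is X = 0.794.

X = 0.794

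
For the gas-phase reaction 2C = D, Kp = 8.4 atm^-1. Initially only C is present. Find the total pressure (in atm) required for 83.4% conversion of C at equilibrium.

P = 1.05 atm

Take 1 mol C as basis and let X be its fractional conversion, so ξ = 0.5X.
Moles: n_C = 1 − X; n_D = 0.5X.
Total moles n_T = 1 − 0.5X.
Kp = p_D / (p_C^2) with p_i = (n_i/n_T)·P.
At X = 0.834: the mole-fraction product g(X) = Π y_i^ν_i = 8.822. Since Kp = g(X)·P^{-1}, P = (g/Kp)^(1/1) = (8.822/8.4)^(1/1) = 1.05 atm.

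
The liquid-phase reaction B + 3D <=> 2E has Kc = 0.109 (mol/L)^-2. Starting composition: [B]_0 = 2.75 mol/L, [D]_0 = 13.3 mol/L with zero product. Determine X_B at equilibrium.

X = 0.794

Let X = conversion of B; extent ξ = 2.75·X mol/L.
Concentrations: [B] = 2.75 − 2.75X; [D] = 13.3 − 8.25X; [E] = 5.5X.
Kc = [E]^2 / ([B] [D]^3).
This equals 0.109 at X = 0.794 (the root in 0 < X < 1).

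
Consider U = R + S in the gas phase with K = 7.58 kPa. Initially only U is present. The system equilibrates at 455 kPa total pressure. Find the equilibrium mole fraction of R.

Let X = conversion of U (basis 1 mol U); extent of reaction ξ = X.
Mole table: n_U = 1 − X; n_R = X; n_S = X.
n_T = Σnᵢ = 1 + X.
y_i = n_i/n_T, p_i = y_i·P. K = p_R p_S / (p_U).
This yields a degree-2 equation in X; solving on (0,1), X = 0.128.
Then n_R = 0.128, n_T = 1.13, so y_R = 0.113.

y_R = 0.113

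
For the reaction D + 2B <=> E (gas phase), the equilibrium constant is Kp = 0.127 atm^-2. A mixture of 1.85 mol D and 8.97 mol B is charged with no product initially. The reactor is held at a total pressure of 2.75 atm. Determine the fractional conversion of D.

Take 1.85 mol D as basis and let X be its fractional conversion, so ξ = 1.85X.
Species balance: n_D = 1.85 − 1.85X; n_B = 8.97 − 3.7X; n_E = 1.85X.
n_T = Σnᵢ = 10.8 − 3.7X.
With p_i = (n_i/n_T)P, Kp = p_E / (p_D p_B^2).
Equating to 0.127 atm^-2 and solving on 0 < X < 1: X = 0.383.

X = 0.383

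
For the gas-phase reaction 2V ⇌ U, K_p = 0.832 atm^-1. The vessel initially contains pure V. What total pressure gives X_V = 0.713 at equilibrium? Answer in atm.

P = 3.35 atm

Take 1 mol V as basis and let X be its fractional conversion, so ξ = 0.5X.
Species balance: n_V = 1 − X; n_U = 0.5X.
n_T = Σnᵢ = 1 − 0.5X.
K_p = p_U / (p_V^2) with p_i = (n_i/n_T)·P.
At X = 0.713: the mole-fraction product g(X) = Π y_i^ν_i = 2.785. Since K_p = g(X)·P^{-1}, P = (g/K_p)^(1/1) = (2.785/0.832)^(1/1) = 3.35 atm.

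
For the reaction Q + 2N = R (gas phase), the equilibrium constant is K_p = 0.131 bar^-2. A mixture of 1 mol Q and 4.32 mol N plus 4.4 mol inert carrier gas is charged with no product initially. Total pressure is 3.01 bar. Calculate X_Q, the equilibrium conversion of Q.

X = 0.176

Let X = conversion of Q (basis 1 mol Q); extent of reaction ξ = X.
At extent ξ: n_Q = 1 − X; n_N = 4.32 − 2X; n_R = X; n_I = 4.4 (inert).
n_T = Σnᵢ = 9.72 − 2X.
With p_i = (n_i/n_T)P, K_p = p_R / (p_Q p_N^2).
This yields a degree-3 equation in X; solving on (0,1), X = 0.176.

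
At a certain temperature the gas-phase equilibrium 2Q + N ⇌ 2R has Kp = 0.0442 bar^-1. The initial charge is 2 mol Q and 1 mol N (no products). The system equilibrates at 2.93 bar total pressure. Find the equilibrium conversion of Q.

Let X = conversion of Q (basis 2 mol Q); extent of reaction ξ = X.
Mole table: n_Q = 2 − 2X; n_N = 1 − X; n_R = 2X.
n_T = Σnᵢ = 3 − X.
With p_i = (n_i/n_T)P, Kp = p_R^2 / (p_Q^2 p_N).
Setting this equal to 0.0442 bar^-1 and taking the physical root (0 < X < 1) gives X = 0.163.

X = 0.163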